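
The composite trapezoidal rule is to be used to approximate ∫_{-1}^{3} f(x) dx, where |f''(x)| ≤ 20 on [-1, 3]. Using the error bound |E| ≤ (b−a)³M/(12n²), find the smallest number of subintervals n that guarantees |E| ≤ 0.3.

Need 1280/(12n²) ≤ 0.3.
n² ≥ 1280/(12·0.3) = 355.556 ⇒ n ≥ 18.8562, so the smallest n is 19.

19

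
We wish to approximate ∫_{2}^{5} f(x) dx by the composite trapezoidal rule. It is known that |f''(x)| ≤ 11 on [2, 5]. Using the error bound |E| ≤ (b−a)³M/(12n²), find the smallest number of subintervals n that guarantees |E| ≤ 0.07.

Need 297/(12n²) ≤ 0.07.
n² ≥ 297/(12·0.07) = 353.571 ⇒ n ≥ 18.8035, so the smallest n is 19.

19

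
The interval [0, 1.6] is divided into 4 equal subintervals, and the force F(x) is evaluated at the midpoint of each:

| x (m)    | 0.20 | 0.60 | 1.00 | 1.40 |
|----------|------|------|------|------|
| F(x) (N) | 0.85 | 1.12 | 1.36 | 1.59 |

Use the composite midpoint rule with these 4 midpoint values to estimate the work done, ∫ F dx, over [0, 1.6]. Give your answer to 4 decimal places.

h = 0.4, n = 4.
h·[y(m₁) + y(m₂) + y(m₃) + y(m₄)] = 0.4·(4.92) = 1.9680.

1.9680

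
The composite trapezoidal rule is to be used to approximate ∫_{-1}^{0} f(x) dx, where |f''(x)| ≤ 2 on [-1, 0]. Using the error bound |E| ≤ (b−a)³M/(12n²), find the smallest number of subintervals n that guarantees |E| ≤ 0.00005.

Need 2/(12n²) ≤ 0.00005.
n² ≥ 2/(12·0.00005) = 3333.33 ⇒ n ≥ 57.7350, so the smallest n is 58.

58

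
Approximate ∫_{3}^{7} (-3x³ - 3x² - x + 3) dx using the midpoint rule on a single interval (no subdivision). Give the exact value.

M = (b−a)·f(5) = 4·(-452) = -1808.

-1808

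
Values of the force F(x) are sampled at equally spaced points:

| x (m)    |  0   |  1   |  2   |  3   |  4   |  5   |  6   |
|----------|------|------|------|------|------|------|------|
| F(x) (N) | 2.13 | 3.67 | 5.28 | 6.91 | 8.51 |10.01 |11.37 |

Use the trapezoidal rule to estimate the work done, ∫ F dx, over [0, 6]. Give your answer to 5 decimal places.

41.13000

h = 1, n = 6.
(h/2)·[y₀ + 2y₁ + 2y₂ + 2y₃ + 2y₄ + 2y₅ + y₆] = 0.5·(82.26) = 41.13000.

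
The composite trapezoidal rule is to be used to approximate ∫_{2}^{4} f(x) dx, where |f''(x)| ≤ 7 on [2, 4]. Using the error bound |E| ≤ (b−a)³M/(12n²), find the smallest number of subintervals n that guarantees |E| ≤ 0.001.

Need 56/(12n²) ≤ 0.001.
n² ≥ 56/(12·0.001) = 4666.67 ⇒ n ≥ 68.3130, so the smallest n is 69.

69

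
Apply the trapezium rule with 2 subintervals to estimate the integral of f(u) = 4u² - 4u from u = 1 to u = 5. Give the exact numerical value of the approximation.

h = (5 − 1)/2 = 2.
Nodes u₀,…,u₂ = 1, 3, 5.
f(u) = 4u² - 4u: f₀=0, f₁=24, f₂=80.
(h/2)·[f₀ + 2f₁ + f₂] = 1·(128) = 128.

128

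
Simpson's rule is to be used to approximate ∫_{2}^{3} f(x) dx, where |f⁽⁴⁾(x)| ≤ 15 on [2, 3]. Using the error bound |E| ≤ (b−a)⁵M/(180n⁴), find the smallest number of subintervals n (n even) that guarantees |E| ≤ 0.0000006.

Need 15/(180n⁴) ≤ 0.0000006.
n⁴ ≥ 15/(180·0.0000006) = 138889 ⇒ n ≥ 19.3049, so the smallest even n is 20. (n must be even for Simpson's rule.)

20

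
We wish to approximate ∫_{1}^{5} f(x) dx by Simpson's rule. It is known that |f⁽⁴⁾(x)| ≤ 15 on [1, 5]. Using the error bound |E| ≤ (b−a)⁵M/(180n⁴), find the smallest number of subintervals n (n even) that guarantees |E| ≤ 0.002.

16

Need 15360/(180n⁴) ≤ 0.002.
n⁴ ≥ 15360/(180·0.002) = 42666.7 ⇒ n ≥ 14.3722, so the smallest even n is 16. (n must be even for Simpson's rule.)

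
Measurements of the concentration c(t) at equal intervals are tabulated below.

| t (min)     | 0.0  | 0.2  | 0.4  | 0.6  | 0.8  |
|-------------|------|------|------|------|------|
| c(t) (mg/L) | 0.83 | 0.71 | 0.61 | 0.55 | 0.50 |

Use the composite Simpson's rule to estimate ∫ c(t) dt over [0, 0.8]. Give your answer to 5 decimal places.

0.50600

h = 0.2, n = 4.
(h/3)·[y₀ + 4y₁ + 2y₂ + 4y₃ + y₄] = 0.066667·(7.59) = 0.50600.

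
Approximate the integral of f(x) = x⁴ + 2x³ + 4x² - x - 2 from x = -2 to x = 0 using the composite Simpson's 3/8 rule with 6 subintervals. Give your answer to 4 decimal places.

7.0741

h = (0 − (-2))/6 = 0.333333.
Nodes x₀,…,x₆ = -2, -1.666667, -1.333333, -1, -0.666667, -0.333333, 0.
f(x) = x⁴ + 2x³ + 4x² - x - 2: f₀=16, f₁=9.234568, f₂=4.864198, f₃=2, f₄=0.049383, f₅=-1.283951, f₆=-2.
(3h/8)·[f₀ + 3f₁ + 3f₂ + 2f₃ + 3f₄ + 3f₅ + f₆] = 0.125·(56.592593) = 7.0741.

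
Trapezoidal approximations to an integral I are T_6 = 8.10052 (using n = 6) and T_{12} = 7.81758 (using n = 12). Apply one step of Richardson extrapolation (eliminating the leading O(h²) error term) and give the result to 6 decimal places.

7.723267

R = (4·T_{12} − T_6) / 3 = (4·7.81758 − 8.10052)/3 = (23.16980)/3 = 7.723267.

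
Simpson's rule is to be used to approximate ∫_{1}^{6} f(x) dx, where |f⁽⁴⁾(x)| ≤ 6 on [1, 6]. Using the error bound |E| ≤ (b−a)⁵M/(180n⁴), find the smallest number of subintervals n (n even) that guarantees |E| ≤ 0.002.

Need 18750/(180n⁴) ≤ 0.002.
n⁴ ≥ 18750/(180·0.002) = 52083.3 ⇒ n ≥ 15.1069, so the smallest even n is 16. (n must be even for Simpson's rule.)

16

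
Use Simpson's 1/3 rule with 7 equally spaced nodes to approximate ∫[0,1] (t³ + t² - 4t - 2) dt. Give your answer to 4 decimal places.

h = (1 − 0)/6 = 0.166667.
Nodes t₀,…,t₆ = 0, 0.166667, 0.333333, 0.5, 0.666667, 0.833333, 1.
f(t) = t³ + t² - 4t - 2: f₀=-2, f₁=-2.634259, f₂=-3.185185, f₃=-3.625, f₄=-3.925926, f₅=-4.060185, f₆=-4.
(h/3)·[f₀ + 4f₁ + 2f₂ + 4f₃ + 2f₄ + 4f₅ + f₆] = 0.055556·(-61.5) = -3.4167.

-3.4167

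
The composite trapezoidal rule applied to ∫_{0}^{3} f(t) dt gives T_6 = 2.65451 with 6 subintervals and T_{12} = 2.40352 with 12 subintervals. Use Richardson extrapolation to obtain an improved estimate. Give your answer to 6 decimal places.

2.319857

R = (4·T_{12} − T_6) / 3 = (4·2.40352 − 2.65451)/3 = (6.95957)/3 = 2.319857.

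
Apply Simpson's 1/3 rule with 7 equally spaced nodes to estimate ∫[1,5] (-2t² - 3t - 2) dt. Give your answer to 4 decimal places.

h = (5 − 1)/6 = 0.666667.
Nodes t₀,…,t₆ = 1, 1.666667, 2.333333, 3, 3.666667, 4.333333, 5.
f(t) = -2t² - 3t - 2: f₀=-7, f₁=-12.555556, f₂=-19.888889, f₃=-29, f₄=-39.888889, f₅=-52.555556, f₆=-67.
(h/3)·[f₀ + 4f₁ + 2f₂ + 4f₃ + 2f₄ + 4f₅ + f₆] = 0.222222·(-570) = -126.6667.

-126.6667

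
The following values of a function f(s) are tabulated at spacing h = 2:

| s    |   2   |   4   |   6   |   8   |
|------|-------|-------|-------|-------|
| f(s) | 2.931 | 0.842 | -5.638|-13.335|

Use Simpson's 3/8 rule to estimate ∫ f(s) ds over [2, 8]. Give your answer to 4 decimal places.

h = 2, n = 3.
(3h/8)·[y₀ + 3y₁ + 3y₂ + y₃] = 0.75·(-24.792) = -18.5940.

-18.5940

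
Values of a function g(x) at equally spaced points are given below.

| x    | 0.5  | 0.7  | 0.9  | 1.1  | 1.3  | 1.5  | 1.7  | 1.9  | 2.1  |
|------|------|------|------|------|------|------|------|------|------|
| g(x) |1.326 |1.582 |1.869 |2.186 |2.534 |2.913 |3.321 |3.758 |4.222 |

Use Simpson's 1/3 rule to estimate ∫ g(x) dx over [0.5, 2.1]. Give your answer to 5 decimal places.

h = 0.2, n = 8.
(h/3)·[y₀ + 4y₁ + 2y₂ + 4y₃ + 2y₄ + 4y₅ + 2y₆ + 4y₇ + y₈] = 0.066667·(62.752) = 4.18347.

4.18347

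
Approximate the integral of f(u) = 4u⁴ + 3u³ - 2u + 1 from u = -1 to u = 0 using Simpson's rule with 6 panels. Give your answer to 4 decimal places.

h = (0 − (-1))/6 = 0.166667.
Nodes u₀,…,u₆ = -1, -0.833333, -0.666667, -0.5, -0.333333, -0.166667, 0.
f(u) = 4u⁴ + 3u³ - 2u + 1: f₀=4, f₁=2.859568, f₂=2.234568, f₃=1.875, f₄=1.604938, f₅=1.322531, f₆=1.
(h/3)·[f₀ + 4f₁ + 2f₂ + 4f₃ + 2f₄ + 4f₅ + f₆] = 0.055556·(36.907407) = 2.0504.

2.0504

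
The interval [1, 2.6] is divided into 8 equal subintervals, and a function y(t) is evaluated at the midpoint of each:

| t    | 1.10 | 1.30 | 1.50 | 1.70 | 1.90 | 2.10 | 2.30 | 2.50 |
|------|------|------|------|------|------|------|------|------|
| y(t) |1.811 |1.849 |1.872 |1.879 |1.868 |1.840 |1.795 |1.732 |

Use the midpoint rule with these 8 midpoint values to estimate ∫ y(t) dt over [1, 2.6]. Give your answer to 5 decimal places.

2.92920

h = 0.2, n = 8.
h·[y(m₁) + y(m₂) + y(m₃) + y(m₄) + y(m₅) + y(m₆) + y(m₇) + y(m₈)] = 0.2·(14.646) = 2.92920.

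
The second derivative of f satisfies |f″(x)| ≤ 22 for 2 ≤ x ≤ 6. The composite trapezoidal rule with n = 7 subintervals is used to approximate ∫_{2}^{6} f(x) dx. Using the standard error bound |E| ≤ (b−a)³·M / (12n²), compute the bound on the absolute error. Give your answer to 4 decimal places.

|E| ≤ (4)³·22 / (12·7²) = 1408/588 = 2.3946.

2.3946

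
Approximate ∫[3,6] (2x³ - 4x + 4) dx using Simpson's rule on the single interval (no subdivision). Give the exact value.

565.5

S = (b−a)/6 · [f(3) + 4f(4.5) + f(6)] = 0.5·[46 + 4·168.25 + 412] = 565.5.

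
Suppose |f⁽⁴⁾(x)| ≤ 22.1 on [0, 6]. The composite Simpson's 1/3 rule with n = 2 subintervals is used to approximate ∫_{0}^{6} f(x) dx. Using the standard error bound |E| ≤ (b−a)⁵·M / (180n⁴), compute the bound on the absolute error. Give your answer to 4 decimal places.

|E| ≤ (6)⁵·22.1 / (180·2⁴) = 171849.6/2880 = 59.6700.

59.6700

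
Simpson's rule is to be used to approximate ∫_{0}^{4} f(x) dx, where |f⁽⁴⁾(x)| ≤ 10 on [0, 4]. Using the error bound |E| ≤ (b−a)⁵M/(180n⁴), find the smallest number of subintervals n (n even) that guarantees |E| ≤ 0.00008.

30

Need 10240/(180n⁴) ≤ 0.00008.
n⁴ ≥ 10240/(180·0.00008) = 711111 ⇒ n ≥ 29.0392, so the smallest even n is 30. (n must be even for Simpson's rule.)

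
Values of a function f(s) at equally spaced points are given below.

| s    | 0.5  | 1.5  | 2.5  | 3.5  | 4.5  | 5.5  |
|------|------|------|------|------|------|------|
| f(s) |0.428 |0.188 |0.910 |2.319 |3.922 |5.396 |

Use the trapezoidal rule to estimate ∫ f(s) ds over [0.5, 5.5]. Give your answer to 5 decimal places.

10.25100

h = 1, n = 5.
(h/2)·[y₀ + 2y₁ + 2y₂ + 2y₃ + 2y₄ + y₅] = 0.5·(20.502) = 10.25100.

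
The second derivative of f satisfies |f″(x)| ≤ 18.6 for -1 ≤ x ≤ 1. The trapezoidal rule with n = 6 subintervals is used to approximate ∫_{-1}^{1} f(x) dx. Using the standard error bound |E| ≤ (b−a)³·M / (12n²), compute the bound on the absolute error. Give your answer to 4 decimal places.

|E| ≤ (2)³·18.6 / (12·6²) = 148.8/432 = 0.3444.

0.3444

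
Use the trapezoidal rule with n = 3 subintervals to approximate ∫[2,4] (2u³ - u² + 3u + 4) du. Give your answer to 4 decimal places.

h = (4 − 2)/3 = 0.666667.
Nodes u₀,…,u₃ = 2, 2.666667, 3.333333, 4.
f(u) = 2u³ - u² + 3u + 4: f₀=22, f₁=42.814815, f₂=76.962963, f₃=128.
(h/2)·[f₀ + 2f₁ + 2f₂ + f₃] = 0.333333·(389.555556) = 129.8519.

129.8519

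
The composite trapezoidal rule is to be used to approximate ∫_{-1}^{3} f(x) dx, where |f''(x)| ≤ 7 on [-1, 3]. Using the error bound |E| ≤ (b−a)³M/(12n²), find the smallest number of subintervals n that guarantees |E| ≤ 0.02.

Need 448/(12n²) ≤ 0.02.
n² ≥ 448/(12·0.02) = 1866.67 ⇒ n ≥ 43.2049, so the smallest n is 44.

44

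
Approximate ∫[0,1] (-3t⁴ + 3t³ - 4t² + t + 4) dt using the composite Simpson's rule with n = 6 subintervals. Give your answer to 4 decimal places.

h = (1 − 0)/6 = 0.166667.
Nodes t₀,…,t₆ = 0, 0.166667, 0.333333, 0.5, 0.666667, 0.833333, 1.
f(t) = -3t⁴ + 3t³ - 4t² + t + 4: f₀=4, f₁=4.067130, f₂=3.962963, f₃=3.6875, f₄=3.185185, f₅=2.344907, f₆=1.
(h/3)·[f₀ + 4f₁ + 2f₂ + 4f₃ + 2f₄ + 4f₅ + f₆] = 0.055556·(59.694444) = 3.3164.

3.3164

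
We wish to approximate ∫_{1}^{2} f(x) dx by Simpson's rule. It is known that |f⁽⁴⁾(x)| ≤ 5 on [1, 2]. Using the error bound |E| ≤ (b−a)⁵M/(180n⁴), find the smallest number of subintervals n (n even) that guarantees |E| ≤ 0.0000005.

Need 5/(180n⁴) ≤ 0.0000005.
n⁴ ≥ 5/(180·0.0000005) = 55555.6 ⇒ n ≥ 15.3526, so the smallest even n is 16. (n must be even for Simpson's rule.)

16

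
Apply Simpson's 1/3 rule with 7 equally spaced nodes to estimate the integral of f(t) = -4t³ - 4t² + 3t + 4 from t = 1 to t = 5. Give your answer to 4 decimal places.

-737.3333

h = (5 − 1)/6 = 0.666667.
Nodes t₀,…,t₆ = 1, 1.666667, 2.333333, 3, 3.666667, 4.333333, 5.
f(t) = -4t³ - 4t² + 3t + 4: f₀=-1, f₁=-20.629630, f₂=-61.592593, f₃=-131, f₄=-235.962963, f₅=-383.592593, f₆=-581.
(h/3)·[f₀ + 4f₁ + 2f₂ + 4f₃ + 2f₄ + 4f₅ + f₆] = 0.222222·(-3318) = -737.3333.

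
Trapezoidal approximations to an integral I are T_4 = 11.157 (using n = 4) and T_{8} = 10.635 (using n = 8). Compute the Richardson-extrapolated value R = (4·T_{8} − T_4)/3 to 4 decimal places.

R = (4·T_{8} − T_4) / 3 = (4·10.635 − 11.157)/3 = (31.383)/3 = 10.4610.

10.4610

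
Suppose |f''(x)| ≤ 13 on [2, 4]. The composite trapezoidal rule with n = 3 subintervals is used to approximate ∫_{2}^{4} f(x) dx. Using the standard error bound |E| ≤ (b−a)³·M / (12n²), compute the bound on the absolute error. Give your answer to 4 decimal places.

|E| ≤ (2)³·13 / (12·3²) = 104/108 = 0.9630.

0.9630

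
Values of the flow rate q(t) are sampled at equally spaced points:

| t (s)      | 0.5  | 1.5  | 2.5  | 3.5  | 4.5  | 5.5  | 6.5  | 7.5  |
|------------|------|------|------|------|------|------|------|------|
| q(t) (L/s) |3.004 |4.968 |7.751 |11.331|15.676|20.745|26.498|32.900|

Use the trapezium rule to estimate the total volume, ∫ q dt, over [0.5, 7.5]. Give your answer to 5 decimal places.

h = 1, n = 7.
(h/2)·[y₀ + 2y₁ + 2y₂ + 2y₃ + 2y₄ + 2y₅ + 2y₆ + y₇] = 0.5·(209.842) = 104.92100.

104.92100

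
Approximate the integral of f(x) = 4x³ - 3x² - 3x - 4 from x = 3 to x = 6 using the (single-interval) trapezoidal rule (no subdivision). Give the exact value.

1203

T = (b−a)/2 · [f(3) + f(6)] = 1.5·[68 + 734] = 1203.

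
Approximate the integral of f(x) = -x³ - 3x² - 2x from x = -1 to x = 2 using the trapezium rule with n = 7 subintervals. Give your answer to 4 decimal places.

-16.1633

h = (2 − (-1))/7 = 0.428571.
Nodes x₀,…,x₇ = -1, -0.571429, -0.142857, 0.285714, 0.714286, 1.142857, 1.571429, 2.
f(x) = -x³ - 3x² - 2x: f₀=0, f₁=0.349854, f₂=0.227405, f₃=-0.839650, f₄=-3.323615, f₅=-7.696793, f₆=-14.431487, f₇=-24.
(h/2)·[f₀ + 2f₁ + 2f₂ + 2f₃ + 2f₄ + 2f₅ + 2f₆ + f₇] = 0.214286·(-75.428571) = -16.1633.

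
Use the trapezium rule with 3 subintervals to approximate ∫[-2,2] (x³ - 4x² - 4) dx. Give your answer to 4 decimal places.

-42.0741

h = (2 − (-2))/3 = 1.333333.
Nodes x₀,…,x₃ = -2, -0.666667, 0.666667, 2.
f(x) = x³ - 4x² - 4: f₀=-28, f₁=-6.074074, f₂=-5.481481, f₃=-12.
(h/2)·[f₀ + 2f₁ + 2f₂ + f₃] = 0.666667·(-63.111111) = -42.0741.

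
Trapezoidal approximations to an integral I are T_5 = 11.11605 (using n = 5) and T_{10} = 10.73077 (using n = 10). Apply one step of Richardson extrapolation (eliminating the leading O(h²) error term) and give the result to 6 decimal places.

10.602343

R = (4·T_{10} − T_5) / 3 = (4·10.73077 − 11.11605)/3 = (31.80703)/3 = 10.602343.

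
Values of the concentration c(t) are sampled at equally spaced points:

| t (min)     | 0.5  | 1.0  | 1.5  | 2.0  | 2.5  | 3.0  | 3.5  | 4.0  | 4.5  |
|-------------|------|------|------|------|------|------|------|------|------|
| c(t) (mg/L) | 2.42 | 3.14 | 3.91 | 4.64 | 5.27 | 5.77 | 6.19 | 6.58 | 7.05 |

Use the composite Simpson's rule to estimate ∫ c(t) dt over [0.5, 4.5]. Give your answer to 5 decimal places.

h = 0.5, n = 8.
(h/3)·[y₀ + 4y₁ + 2y₂ + 4y₃ + 2y₄ + 4y₅ + 2y₆ + 4y₇ + y₈] = 0.166667·(120.73) = 20.12167.

20.12167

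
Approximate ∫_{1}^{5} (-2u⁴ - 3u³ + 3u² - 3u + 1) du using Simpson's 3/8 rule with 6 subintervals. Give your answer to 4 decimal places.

h = (5 − 1)/6 = 0.666667.
Nodes u₀,…,u₆ = 1, 1.666667, 2.333333, 3, 3.666667, 4.333333, 5.
f(u) = -2u⁴ - 3u³ + 3u² - 3u + 1: f₀=-4, f₁=-24.987654, f₂=-87.061728, f₃=-224, f₄=-479.061728, f₅=-904.987654, f₆=-1564.
(3h/8)·[f₀ + 3f₁ + 3f₂ + 2f₃ + 3f₄ + 3f₅ + f₆] = 0.25·(-6504.296296) = -1626.0741.

-1626.0741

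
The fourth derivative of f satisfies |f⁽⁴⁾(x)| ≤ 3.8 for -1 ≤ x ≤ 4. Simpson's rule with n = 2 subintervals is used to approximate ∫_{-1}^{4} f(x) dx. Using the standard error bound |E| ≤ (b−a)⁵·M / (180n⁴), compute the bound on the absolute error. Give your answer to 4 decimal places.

4.1233

|E| ≤ (5)⁵·3.8 / (180·2⁴) = 11875/2880 = 4.1233.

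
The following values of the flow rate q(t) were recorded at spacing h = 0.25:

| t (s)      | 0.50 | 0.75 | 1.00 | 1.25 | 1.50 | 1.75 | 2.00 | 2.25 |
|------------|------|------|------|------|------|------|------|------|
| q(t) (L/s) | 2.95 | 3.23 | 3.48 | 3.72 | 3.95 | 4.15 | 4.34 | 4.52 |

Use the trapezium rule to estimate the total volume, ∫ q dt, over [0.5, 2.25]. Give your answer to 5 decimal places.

6.65125

h = 0.25, n = 7.
(h/2)·[y₀ + 2y₁ + 2y₂ + 2y₃ + 2y₄ + 2y₅ + 2y₆ + y₇] = 0.125·(53.21) = 6.65125.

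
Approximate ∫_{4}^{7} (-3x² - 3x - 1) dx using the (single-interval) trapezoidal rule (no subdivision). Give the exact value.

-345

T = (b−a)/2 · [f(4) + f(7)] = 1.5·[(-61) + (-169)] = -345.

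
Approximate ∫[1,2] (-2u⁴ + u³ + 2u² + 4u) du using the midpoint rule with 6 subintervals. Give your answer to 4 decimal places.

h = (2 − 1)/6 = 0.166667.
Midpoints m₁,…,m₆ = 1.083333, 1.25, 1.416667, 1.583333, 1.75, 1.916667.
f(m₁)=5.197242, f(m₂)=5.1953125, f(m₃)=4.468075, f(m₄)=2.747010, f(m₅)=-0.2734375, f(m₆)=-4.935860.
h·[f(m₁) + f(m₂) + f(m₃) + f(m₄) + f(m₅) + f(m₆)] = 0.166667·(12.398341) = 2.0664.

2.0664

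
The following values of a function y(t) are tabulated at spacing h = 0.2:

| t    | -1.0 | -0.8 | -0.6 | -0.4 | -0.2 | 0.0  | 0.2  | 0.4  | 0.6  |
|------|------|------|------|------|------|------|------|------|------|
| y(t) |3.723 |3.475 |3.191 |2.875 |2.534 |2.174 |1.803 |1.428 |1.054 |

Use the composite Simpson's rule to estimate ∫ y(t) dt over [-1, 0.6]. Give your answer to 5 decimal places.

h = 0.2, n = 8.
(h/3)·[y₀ + 4y₁ + 2y₂ + 4y₃ + 2y₄ + 4y₅ + 2y₆ + 4y₇ + y₈] = 0.066667·(59.641) = 3.97607.

3.97607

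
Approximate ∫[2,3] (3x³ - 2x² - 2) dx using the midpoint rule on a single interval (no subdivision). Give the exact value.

M = (b−a)·f(2.5) = 1·(32.375) = 32.375.

32.375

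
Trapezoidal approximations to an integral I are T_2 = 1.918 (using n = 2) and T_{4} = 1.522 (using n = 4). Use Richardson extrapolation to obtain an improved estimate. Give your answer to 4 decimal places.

R = (4·T_{4} − T_2) / 3 = (4·1.522 − 1.918)/3 = (4.170)/3 = 1.3900.

1.3900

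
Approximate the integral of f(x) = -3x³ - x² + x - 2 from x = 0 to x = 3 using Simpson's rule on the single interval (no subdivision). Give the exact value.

-71.25

S = (b−a)/6 · [f(0) + 4f(1.5) + f(3)] = 0.5·[(-2) + 4·(-12.875) + (-89)] = -71.25.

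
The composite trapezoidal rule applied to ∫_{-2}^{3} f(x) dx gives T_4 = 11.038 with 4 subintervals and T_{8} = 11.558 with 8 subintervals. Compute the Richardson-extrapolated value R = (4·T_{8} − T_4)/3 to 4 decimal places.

11.7313

R = (4·T_{8} − T_4) / 3 = (4·11.558 − 11.038)/3 = (35.194)/3 = 11.7313.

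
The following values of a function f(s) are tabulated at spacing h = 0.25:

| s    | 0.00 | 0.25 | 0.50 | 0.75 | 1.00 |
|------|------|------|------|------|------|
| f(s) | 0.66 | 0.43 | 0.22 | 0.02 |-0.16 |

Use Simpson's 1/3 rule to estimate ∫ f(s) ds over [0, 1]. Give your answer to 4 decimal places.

h = 0.25, n = 4.
(h/3)·[y₀ + 4y₁ + 2y₂ + 4y₃ + y₄] = 0.083333·(2.74) = 0.2283.

0.2283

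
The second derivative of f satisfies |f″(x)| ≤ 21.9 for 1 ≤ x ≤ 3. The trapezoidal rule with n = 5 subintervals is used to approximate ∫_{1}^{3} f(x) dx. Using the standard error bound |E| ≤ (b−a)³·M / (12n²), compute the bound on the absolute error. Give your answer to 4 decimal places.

0.5840

|E| ≤ (2)³·21.9 / (12·5²) = 175.2/300 = 0.5840.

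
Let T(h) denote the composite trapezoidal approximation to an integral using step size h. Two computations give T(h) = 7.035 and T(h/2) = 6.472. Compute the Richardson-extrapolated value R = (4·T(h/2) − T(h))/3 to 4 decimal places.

6.2843

R = (4·T(h/2) − T(h)) / 3 = (4·6.472 − 7.035)/3 = (18.853)/3 = 6.2843.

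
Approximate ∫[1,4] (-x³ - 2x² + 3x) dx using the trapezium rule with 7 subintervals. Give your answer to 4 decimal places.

h = (4 − 1)/7 = 0.428571.
Nodes x₀,…,x₇ = 1, 1.428571, 1.857143, 2.285714, 2.714286, 3.142857, 3.571429, 4.
f(x) = -x³ - 2x² + 3x: f₀=0, f₁=-2.711370, f₂=-7.731778, f₃=-15.533528, f₄=-26.588921, f₅=-41.370262, f₆=-60.349854, f₇=-84.
(h/2)·[f₀ + 2f₁ + 2f₂ + 2f₃ + 2f₄ + 2f₅ + 2f₆ + f₇] = 0.214286·(-392.571429) = -84.1224.

-84.1224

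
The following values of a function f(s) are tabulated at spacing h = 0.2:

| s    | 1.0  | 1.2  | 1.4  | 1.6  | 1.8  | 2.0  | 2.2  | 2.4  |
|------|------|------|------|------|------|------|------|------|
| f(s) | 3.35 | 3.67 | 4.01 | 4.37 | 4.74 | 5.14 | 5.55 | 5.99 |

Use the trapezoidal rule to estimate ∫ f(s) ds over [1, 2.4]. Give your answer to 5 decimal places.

6.43000

h = 0.2, n = 7.
(h/2)·[y₀ + 2y₁ + 2y₂ + 2y₃ + 2y₄ + 2y₅ + 2y₆ + y₇] = 0.1·(64.30) = 6.43000.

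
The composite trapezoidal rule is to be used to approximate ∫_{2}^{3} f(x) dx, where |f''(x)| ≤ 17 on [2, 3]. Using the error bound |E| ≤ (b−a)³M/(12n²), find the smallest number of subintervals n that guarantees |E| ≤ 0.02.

9

Need 17/(12n²) ≤ 0.02.
n² ≥ 17/(12·0.02) = 70.8333 ⇒ n ≥ 8.4163, so the smallest n is 9.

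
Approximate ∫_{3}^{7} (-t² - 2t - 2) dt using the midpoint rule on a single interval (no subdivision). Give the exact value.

-148

M = (b−a)·f(5) = 4·(-37) = -148.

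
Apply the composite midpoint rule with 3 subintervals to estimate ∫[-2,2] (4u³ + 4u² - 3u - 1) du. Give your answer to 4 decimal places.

h = (2 − (-2))/3 = 1.333333.
Midpoints m₁,…,m₃ = -1.333333, 0, 1.333333.
f(m₁)=0.629630, f(m₂)=-1, f(m₃)=11.592593.
h·[f(m₁) + f(m₂) + f(m₃)] = 1.333333·(11.222222) = 14.9630.

14.9630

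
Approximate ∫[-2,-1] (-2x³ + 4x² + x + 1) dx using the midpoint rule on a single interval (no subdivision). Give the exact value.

15.25

M = (b−a)·f(-1.5) = 1·(15.25) = 15.25.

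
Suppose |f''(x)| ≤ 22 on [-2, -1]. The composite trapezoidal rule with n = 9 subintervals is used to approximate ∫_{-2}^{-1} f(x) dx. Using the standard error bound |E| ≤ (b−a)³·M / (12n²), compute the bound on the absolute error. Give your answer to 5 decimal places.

0.02263

|E| ≤ (1)³·22 / (12·9²) = 22/972 = 0.02263.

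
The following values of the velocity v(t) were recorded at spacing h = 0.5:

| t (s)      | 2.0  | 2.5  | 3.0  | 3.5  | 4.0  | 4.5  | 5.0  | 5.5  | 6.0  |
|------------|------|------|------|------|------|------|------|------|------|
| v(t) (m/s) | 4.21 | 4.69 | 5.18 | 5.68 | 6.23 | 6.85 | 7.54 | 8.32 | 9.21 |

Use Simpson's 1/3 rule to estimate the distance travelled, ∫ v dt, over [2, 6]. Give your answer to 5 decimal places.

h = 0.5, n = 8.
(h/3)·[y₀ + 4y₁ + 2y₂ + 4y₃ + 2y₄ + 4y₅ + 2y₆ + 4y₇ + y₈] = 0.166667·(153.48) = 25.58000.

25.58000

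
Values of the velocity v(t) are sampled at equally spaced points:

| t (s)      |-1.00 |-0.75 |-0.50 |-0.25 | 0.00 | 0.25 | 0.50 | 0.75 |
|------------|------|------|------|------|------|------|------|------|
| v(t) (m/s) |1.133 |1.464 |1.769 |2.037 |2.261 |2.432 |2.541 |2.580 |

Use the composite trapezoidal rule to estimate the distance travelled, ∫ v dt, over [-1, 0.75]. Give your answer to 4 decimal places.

h = 0.25, n = 7.
(h/2)·[y₀ + 2y₁ + 2y₂ + 2y₃ + 2y₄ + 2y₅ + 2y₆ + y₇] = 0.125·(28.721) = 3.5901.

3.5901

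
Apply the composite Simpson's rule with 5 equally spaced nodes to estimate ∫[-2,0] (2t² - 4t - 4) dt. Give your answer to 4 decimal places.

h = (0 − (-2))/4 = 0.5.
Nodes t₀,…,t₄ = -2, -1.5, -1, -0.5, 0.
f(t) = 2t² - 4t - 4: f₀=12, f₁=6.5, f₂=2, f₃=-1.5, f₄=-4.
(h/3)·[f₀ + 4f₁ + 2f₂ + 4f₃ + f₄] = 0.166667·(32) = 5.3333.

5.3333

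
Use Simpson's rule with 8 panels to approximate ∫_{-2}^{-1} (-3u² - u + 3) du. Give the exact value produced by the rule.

-2.5

h = (-1 − (-2))/8 = 0.125.
Nodes u₀,…,u₈ = -2, -1.875, -1.75, -1.625, -1.5, -1.375, -1.25, -1.125, -1.
f(u) = -3u² - u + 3: f₀=-7, f₁=-5.671875, f₂=-4.4375, f₃=-3.296875, f₄=-2.25, f₅=-1.296875, f₆=-0.4375, f₇=0.328125, f₈=1.
(h/3)·[f₀ + 4f₁ + 2f₂ + 4f₃ + 2f₄ + 4f₅ + 2f₆ + 4f₇ + f₈] = 0.041667·(-60) = -2.5.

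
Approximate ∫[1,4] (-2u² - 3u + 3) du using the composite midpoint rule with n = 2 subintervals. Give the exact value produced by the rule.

-54.375

h = (4 − 1)/2 = 1.5.
Midpoints m₁,…,m₂ = 1.75, 3.25.
f(m₁)=-8.375, f(m₂)=-27.875.
h·[f(m₁) + f(m₂)] = 1.5·(-36.25) = -54.375.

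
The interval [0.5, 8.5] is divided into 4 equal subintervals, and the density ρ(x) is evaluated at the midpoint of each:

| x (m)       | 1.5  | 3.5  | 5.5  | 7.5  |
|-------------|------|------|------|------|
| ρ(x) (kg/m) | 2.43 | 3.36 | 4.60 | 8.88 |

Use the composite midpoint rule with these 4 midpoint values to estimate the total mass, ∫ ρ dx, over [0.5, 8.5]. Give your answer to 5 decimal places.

38.54000

h = 2, n = 4.
h·[y(m₁) + y(m₂) + y(m₃) + y(m₄)] = 2·(19.27) = 38.54000.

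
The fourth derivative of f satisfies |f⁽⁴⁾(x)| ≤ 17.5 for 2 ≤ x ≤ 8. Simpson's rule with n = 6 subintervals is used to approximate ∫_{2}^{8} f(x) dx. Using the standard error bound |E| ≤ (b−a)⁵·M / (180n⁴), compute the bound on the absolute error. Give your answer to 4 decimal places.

|E| ≤ (6)⁵·17.5 / (180·6⁴) = 136080/233280 = 0.5833.

0.5833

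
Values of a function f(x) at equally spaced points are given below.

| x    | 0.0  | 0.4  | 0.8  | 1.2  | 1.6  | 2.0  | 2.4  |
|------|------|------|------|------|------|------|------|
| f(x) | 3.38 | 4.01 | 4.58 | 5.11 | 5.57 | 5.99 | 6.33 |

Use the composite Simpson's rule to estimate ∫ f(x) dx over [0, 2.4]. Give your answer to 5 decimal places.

12.06000

h = 0.4, n = 6.
(h/3)·[y₀ + 4y₁ + 2y₂ + 4y₃ + 2y₄ + 4y₅ + y₆] = 0.133333·(90.45) = 12.06000.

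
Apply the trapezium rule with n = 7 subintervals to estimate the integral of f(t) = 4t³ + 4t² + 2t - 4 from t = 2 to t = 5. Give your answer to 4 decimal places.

778.2245

h = (5 − 2)/7 = 0.428571.
Nodes t₀,…,t₇ = 2, 2.428571, 2.857143, 3.285714, 3.714286, 4.142857, 4.571429, 5.
f(t) = 4t³ + 4t² + 2t - 4: f₀=48, f₁=81.743440, f₂=127.661808, f₃=187.644315, f₄=263.580175, f₅=357.358601, f₆=470.868805, f₇=606.
(h/2)·[f₀ + 2f₁ + 2f₂ + 2f₃ + 2f₄ + 2f₅ + 2f₆ + f₇] = 0.214286·(3631.714286) = 778.2245.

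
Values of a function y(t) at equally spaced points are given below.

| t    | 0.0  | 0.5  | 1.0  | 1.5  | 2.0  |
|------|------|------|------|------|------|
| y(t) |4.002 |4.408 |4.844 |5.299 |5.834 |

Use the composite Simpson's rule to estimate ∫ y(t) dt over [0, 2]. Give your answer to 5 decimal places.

9.72533

h = 0.5, n = 4.
(h/3)·[y₀ + 4y₁ + 2y₂ + 4y₃ + y₄] = 0.166667·(58.352) = 9.72533.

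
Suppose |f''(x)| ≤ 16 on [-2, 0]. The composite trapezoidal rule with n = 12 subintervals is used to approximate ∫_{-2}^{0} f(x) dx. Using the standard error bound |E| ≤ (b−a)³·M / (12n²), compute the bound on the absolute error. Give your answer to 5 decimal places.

0.07407

|E| ≤ (2)³·16 / (12·12²) = 128/1728 = 0.07407.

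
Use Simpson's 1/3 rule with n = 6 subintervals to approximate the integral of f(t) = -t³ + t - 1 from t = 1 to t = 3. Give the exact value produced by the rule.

-18

h = (3 − 1)/6 = 0.333333.
Nodes t₀,…,t₆ = 1, 1.333333, 1.666667, 2, 2.333333, 2.666667, 3.
f(t) = -t³ + t - 1: f₀=-1, f₁=-2.037037, f₂=-3.962963, f₃=-7, f₄=-11.370370, f₅=-17.296296, f₆=-25.
(h/3)·[f₀ + 4f₁ + 2f₂ + 4f₃ + 2f₄ + 4f₅ + f₆] = 0.111111·(-162) = -18.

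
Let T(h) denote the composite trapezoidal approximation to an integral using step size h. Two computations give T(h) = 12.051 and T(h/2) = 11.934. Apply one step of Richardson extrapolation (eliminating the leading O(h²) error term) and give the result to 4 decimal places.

R = (4·T(h/2) − T(h)) / 3 = (4·11.934 − 12.051)/3 = (35.685)/3 = 11.8950.

11.8950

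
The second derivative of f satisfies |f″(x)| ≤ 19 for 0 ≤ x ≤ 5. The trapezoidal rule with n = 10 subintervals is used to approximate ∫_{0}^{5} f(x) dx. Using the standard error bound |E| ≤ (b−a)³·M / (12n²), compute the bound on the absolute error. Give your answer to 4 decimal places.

|E| ≤ (5)³·19 / (12·10²) = 2375/1200 = 1.9792.

1.9792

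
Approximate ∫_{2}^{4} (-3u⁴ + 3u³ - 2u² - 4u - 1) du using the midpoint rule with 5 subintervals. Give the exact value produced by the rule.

h = (4 − 2)/5 = 0.4.
Midpoints m₁,…,m₅ = 2.2, 2.6, 3, 3.4, 3.8.
f(m₁)=-57.8128, f(m₂)=-109.2848, f(m₃)=-193, f(m₄)=-320.7088, f(m₅)=-506.0048.
h·[f(m₁) + f(m₂) + f(m₃) + f(m₄) + f(m₅)] = 0.4·(-1186.8112) = -474.72448.

-474.72448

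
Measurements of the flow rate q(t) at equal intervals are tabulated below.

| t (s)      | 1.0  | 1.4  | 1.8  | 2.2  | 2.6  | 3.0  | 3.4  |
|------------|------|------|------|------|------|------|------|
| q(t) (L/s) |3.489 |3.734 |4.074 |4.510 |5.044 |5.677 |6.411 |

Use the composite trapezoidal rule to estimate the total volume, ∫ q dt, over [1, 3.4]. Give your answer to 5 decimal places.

11.19560

h = 0.4, n = 6.
(h/2)·[y₀ + 2y₁ + 2y₂ + 2y₃ + 2y₄ + 2y₅ + y₆] = 0.2·(55.978) = 11.19560.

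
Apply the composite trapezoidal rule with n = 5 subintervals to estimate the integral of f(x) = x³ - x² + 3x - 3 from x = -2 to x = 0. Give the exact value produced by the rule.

-18.88

h = (0 − (-2))/5 = 0.4.
Nodes x₀,…,x₅ = -2, -1.6, -1.2, -0.8, -0.4, 0.
f(x) = x³ - x² + 3x - 3: f₀=-21, f₁=-14.456, f₂=-9.768, f₃=-6.552, f₄=-4.424, f₅=-3.
(h/2)·[f₀ + 2f₁ + 2f₂ + 2f₃ + 2f₄ + f₅] = 0.2·(-94.4) = -18.88.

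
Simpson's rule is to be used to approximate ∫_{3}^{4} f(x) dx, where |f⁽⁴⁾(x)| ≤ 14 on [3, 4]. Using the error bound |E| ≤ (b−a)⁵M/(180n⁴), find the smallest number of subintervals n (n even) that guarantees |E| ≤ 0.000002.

16

Need 14/(180n⁴) ≤ 0.000002.
n⁴ ≥ 14/(180·0.000002) = 38888.9 ⇒ n ≥ 14.0429, so the smallest even n is 16. (n must be even for Simpson's rule.)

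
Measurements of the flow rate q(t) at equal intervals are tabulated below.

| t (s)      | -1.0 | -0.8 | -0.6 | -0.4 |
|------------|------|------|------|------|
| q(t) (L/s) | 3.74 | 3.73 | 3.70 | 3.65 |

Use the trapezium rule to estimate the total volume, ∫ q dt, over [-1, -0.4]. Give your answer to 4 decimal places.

2.2250

h = 0.2, n = 3.
(h/2)·[y₀ + 2y₁ + 2y₂ + y₃] = 0.1·(22.25) = 2.2250.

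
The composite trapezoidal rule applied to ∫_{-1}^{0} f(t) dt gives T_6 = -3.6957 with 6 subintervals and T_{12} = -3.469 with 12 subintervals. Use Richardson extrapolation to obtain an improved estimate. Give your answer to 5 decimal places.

R = (4·T_{12} − T_6) / 3 = (4·(-3.469) − (-3.6957))/3 = (-10.1803)/3 = -3.39343.

-3.39343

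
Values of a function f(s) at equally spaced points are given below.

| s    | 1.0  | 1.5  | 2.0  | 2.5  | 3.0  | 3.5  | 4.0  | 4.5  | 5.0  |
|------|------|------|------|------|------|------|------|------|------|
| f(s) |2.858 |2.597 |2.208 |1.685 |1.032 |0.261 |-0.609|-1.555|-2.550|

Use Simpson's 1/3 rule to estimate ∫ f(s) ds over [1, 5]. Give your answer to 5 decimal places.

2.92033

h = 0.5, n = 8.
(h/3)·[y₀ + 4y₁ + 2y₂ + 4y₃ + 2y₄ + 4y₅ + 2y₆ + 4y₇ + y₈] = 0.166667·(17.522) = 2.92033.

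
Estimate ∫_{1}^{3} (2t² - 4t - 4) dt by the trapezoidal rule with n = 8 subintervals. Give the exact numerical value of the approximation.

-6.625

h = (3 − 1)/8 = 0.25.
Nodes t₀,…,t₈ = 1, 1.25, 1.5, 1.75, 2, 2.25, 2.5, 2.75, 3.
f(t) = 2t² - 4t - 4: f₀=-6, f₁=-5.875, f₂=-5.5, f₃=-4.875, f₄=-4, f₅=-2.875, f₆=-1.5, f₇=0.125, f₈=2.
(h/2)·[f₀ + 2f₁ + 2f₂ + 2f₃ + 2f₄ + 2f₅ + 2f₆ + 2f₇ + f₈] = 0.125·(-53) = -6.625.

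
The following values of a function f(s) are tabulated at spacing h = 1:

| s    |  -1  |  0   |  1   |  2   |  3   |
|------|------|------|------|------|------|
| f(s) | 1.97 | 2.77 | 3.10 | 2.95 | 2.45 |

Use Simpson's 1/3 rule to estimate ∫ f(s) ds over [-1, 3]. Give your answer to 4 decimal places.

h = 1, n = 4.
(h/3)·[y₀ + 4y₁ + 2y₂ + 4y₃ + y₄] = 0.333333·(33.50) = 11.1667.

11.1667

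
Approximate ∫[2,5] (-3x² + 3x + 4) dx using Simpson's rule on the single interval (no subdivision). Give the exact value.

-73.5

S = (b−a)/6 · [f(2) + 4f(3.5) + f(5)] = 0.5·[(-2) + 4·(-22.25) + (-56)] = -73.5.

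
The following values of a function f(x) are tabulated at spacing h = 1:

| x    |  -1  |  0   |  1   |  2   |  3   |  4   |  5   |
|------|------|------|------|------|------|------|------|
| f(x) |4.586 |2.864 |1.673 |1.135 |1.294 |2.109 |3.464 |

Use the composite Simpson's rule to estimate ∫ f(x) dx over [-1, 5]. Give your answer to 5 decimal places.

12.80533

h = 1, n = 6.
(h/3)·[y₀ + 4y₁ + 2y₂ + 4y₃ + 2y₄ + 4y₅ + y₆] = 0.333333·(38.416) = 12.80533.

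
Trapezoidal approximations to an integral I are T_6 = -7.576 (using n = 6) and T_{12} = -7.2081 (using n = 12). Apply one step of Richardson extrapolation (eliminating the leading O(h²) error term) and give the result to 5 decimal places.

R = (4·T_{12} − T_6) / 3 = (4·(-7.2081) − (-7.576))/3 = (-21.2564)/3 = -7.08547.

-7.08547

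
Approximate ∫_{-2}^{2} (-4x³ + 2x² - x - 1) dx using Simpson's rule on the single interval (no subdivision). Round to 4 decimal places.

S = (b−a)/6 · [f(-2) + 4f(0) + f(2)] = 0.666667·[41 + 4·(-1) + (-27)] = 6.6667.

6.6667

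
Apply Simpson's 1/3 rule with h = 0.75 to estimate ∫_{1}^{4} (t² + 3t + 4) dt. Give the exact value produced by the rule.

h = (4 − 1)/4 = 0.75.
Nodes t₀,…,t₄ = 1, 1.75, 2.5, 3.25, 4.
f(t) = t² + 3t + 4: f₀=8, f₁=12.3125, f₂=17.75, f₃=24.3125, f₄=32.
(h/3)·[f₀ + 4f₁ + 2f₂ + 4f₃ + f₄] = 0.25·(222) = 55.5.

55.5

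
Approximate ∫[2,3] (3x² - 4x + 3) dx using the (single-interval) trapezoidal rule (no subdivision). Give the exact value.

12.5

T = (b−a)/2 · [f(2) + f(3)] = 0.5·[7 + 18] = 12.5.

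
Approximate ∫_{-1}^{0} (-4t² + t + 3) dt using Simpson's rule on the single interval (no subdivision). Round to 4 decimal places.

1.1667

S = (b−a)/6 · [f(-1) + 4f(-0.5) + f(0)] = 0.166667·[(-2) + 4·1.5 + 3] = 1.1667.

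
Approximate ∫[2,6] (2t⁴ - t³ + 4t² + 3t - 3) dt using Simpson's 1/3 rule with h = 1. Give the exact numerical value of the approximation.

3092

h = (6 − 2)/4 = 1.
Nodes t₀,…,t₄ = 2, 3, 4, 5, 6.
f(t) = 2t⁴ - t³ + 4t² + 3t - 3: f₀=43, f₁=177, f₂=521, f₃=1237, f₄=2535.
(h/3)·[f₀ + 4f₁ + 2f₂ + 4f₃ + f₄] = 0.333333·(9276) = 3092.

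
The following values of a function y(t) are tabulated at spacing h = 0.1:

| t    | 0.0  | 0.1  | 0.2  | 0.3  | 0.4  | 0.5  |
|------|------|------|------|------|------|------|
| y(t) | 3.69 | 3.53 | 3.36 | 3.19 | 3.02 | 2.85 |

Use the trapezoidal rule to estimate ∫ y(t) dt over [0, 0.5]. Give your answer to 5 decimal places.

1.63700

h = 0.1, n = 5.
(h/2)·[y₀ + 2y₁ + 2y₂ + 2y₃ + 2y₄ + y₅] = 0.05·(32.74) = 1.63700.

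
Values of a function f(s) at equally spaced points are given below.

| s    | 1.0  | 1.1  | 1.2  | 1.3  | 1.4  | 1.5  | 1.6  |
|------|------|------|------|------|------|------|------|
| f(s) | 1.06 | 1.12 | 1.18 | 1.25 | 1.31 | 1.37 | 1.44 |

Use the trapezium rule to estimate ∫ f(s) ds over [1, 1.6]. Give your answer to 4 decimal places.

h = 0.1, n = 6.
(h/2)·[y₀ + 2y₁ + 2y₂ + 2y₃ + 2y₄ + 2y₅ + y₆] = 0.05·(14.96) = 0.7480.

0.7480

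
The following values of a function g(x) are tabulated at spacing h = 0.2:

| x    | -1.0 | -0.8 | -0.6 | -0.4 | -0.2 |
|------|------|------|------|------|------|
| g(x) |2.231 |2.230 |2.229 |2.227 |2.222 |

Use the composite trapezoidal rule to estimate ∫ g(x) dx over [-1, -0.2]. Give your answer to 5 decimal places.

1.78250

h = 0.2, n = 4.
(h/2)·[y₀ + 2y₁ + 2y₂ + 2y₃ + y₄] = 0.1·(17.825) = 1.78250.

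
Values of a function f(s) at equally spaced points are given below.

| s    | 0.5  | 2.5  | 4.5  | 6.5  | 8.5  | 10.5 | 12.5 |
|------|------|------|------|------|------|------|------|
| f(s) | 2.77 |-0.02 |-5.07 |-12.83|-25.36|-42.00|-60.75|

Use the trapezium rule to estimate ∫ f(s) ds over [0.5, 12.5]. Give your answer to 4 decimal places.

h = 2, n = 6.
(h/2)·[y₀ + 2y₁ + 2y₂ + 2y₃ + 2y₄ + 2y₅ + y₆] = 1·(-228.54) = -228.5400.

-228.5400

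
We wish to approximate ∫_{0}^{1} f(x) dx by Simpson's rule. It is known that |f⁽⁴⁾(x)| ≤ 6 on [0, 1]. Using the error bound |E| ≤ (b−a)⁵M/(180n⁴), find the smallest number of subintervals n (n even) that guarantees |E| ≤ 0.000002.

Need 6/(180n⁴) ≤ 0.000002.
n⁴ ≥ 6/(180·0.000002) = 16666.7 ⇒ n ≥ 11.3622, so the smallest even n is 12. (n must be even for Simpson's rule.)

12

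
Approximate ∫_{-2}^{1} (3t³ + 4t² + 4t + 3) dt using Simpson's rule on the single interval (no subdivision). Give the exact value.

S = (b−a)/6 · [f(-2) + 4f(-0.5) + f(1)] = 0.5·[(-13) + 4·1.625 + 14] = 3.75.

3.75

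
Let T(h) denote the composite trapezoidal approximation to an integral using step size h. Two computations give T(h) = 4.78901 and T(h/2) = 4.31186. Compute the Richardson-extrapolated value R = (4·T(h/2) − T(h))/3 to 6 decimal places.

R = (4·T(h/2) − T(h)) / 3 = (4·4.31186 − 4.78901)/3 = (12.45843)/3 = 4.152810.

4.152810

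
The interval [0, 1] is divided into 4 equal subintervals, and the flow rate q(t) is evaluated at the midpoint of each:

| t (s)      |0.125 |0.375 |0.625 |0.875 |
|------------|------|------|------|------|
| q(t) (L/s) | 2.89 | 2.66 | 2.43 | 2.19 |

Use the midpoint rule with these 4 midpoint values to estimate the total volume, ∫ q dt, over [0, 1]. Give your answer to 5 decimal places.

2.54250

h = 0.25, n = 4.
h·[y(m₁) + y(m₂) + y(m₃) + y(m₄)] = 0.25·(10.17) = 2.54250.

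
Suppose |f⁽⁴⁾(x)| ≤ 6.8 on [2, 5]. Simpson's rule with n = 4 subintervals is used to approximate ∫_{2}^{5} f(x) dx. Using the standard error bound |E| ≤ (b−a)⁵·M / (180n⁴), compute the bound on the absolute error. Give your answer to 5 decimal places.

0.03586

|E| ≤ (3)⁵·6.8 / (180·4⁴) = 1652.4/46080 = 0.03586.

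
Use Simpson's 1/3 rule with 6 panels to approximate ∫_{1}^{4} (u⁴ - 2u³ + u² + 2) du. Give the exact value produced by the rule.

104.125

h = (4 − 1)/6 = 0.5.
Nodes u₀,…,u₆ = 1, 1.5, 2, 2.5, 3, 3.5, 4.
f(u) = u⁴ - 2u³ + u² + 2: f₀=2, f₁=2.5625, f₂=6, f₃=16.0625, f₄=38, f₅=78.5625, f₆=146.
(h/3)·[f₀ + 4f₁ + 2f₂ + 4f₃ + 2f₄ + 4f₅ + f₆] = 0.166667·(624.75) = 104.125.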